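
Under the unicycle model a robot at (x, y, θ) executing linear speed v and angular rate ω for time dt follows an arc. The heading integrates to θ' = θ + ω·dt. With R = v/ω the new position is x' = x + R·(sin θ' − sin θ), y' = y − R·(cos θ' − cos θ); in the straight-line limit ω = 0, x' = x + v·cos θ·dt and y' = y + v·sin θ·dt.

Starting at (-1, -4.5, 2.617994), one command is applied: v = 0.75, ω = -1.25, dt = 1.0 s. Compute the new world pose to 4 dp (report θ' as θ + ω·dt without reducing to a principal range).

(-1.2877, -3.8595, 1.3680)

θ' = 2.6180 + -1.25·1.0 = 1.3680
R = v/ω = 0.75/-1.25 = -0.6000
x' = -1 + -0.6000·(sin 1.3680 − sin 2.6180) = -1.2877
y' = -4.5 − -0.6000·(cos 1.3680 − cos 2.6180) = -3.8595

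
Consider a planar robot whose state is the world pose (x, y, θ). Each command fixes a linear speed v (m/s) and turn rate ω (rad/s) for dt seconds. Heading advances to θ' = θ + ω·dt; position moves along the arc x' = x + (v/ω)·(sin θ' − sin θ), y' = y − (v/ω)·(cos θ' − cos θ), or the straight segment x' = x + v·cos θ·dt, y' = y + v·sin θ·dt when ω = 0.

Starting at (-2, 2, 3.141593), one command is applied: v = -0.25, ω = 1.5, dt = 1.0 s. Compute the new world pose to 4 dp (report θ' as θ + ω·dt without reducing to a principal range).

(-1.8338, 2.1549, 4.6416)

θ' = 3.1416 + 1.5·1.0 = 4.6416
R = v/ω = -0.25/1.5 = -0.1667
x' = -2 + -0.1667·(sin 4.6416 − sin 3.1416) = -1.8338
y' = 2 − -0.1667·(cos 4.6416 − cos 3.1416) = 2.1549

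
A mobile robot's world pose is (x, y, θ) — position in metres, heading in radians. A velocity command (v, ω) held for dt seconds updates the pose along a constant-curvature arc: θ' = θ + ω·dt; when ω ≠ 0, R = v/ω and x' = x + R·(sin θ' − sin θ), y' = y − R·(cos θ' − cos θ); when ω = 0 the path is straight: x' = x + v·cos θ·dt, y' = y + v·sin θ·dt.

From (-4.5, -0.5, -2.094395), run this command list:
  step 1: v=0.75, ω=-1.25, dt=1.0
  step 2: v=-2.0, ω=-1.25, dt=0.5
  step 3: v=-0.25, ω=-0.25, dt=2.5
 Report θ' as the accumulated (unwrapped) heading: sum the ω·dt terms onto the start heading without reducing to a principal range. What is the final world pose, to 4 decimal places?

(-4.0278, -1.8313, -4.5944)

step 1: θ'=-3.3444 (R=-0.6000) → pose (-5.1405, -0.7877, -3.3444)
step 2: θ'=-3.9694 (R=1.6000) → pose (-4.2844, -1.2725, -3.9694)
step 3: θ'=-4.5944 (R=1.0000) → pose (-4.0278, -1.8313, -4.5944)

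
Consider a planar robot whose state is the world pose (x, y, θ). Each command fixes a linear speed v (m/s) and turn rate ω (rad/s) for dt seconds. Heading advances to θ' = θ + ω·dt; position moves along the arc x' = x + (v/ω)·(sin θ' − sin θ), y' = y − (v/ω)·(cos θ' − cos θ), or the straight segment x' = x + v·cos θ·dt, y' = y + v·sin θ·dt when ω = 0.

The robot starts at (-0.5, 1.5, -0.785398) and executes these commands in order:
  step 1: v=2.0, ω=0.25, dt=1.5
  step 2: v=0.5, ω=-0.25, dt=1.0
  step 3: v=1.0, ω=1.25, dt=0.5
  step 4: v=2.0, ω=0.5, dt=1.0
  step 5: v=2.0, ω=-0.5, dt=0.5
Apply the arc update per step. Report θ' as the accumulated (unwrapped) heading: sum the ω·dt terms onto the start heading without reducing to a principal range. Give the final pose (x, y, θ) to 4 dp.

step 1: θ'=-0.4104 (R=8.0000) → pose (1.9651, -0.1788, -0.4104)
step 2: θ'=-0.6604 (R=-2.0000) → pose (2.3940, -0.4333, -0.6604)
step 3: θ'=-0.0354 (R=0.8000) → pose (2.8564, -0.6010, -0.0354)
step 4: θ'=0.4646 (R=4.0000) → pose (4.7902, -0.1795, 0.4646)
step 5: θ'=0.2146 (R=-4.0000) → pose (5.7307, 0.1528, 0.2146)

(5.7307, 0.1528, 0.2146)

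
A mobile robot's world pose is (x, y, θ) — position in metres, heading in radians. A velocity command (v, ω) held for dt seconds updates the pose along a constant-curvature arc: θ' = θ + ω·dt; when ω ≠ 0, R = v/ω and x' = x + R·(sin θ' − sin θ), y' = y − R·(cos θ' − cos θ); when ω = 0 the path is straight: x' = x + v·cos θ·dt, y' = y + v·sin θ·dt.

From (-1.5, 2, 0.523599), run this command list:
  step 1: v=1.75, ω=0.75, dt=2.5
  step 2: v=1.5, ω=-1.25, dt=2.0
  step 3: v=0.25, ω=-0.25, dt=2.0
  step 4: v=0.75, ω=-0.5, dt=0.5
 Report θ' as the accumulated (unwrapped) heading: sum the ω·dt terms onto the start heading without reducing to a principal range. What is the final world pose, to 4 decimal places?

step 1: θ'=2.3986 (R=2.3333) → pose (-1.0882, 5.7391, 2.3986)
step 2: θ'=-0.1014 (R=-1.2000) → pose (-0.1549, 7.8167, -0.1014)
step 3: θ'=-0.6014 (R=-1.0000) → pose (0.3097, 7.6464, -0.6014)
step 4: θ'=-0.8514 (R=-1.5000) → pose (0.5893, 7.3979, -0.8514)

(0.5893, 7.3979, -0.8514)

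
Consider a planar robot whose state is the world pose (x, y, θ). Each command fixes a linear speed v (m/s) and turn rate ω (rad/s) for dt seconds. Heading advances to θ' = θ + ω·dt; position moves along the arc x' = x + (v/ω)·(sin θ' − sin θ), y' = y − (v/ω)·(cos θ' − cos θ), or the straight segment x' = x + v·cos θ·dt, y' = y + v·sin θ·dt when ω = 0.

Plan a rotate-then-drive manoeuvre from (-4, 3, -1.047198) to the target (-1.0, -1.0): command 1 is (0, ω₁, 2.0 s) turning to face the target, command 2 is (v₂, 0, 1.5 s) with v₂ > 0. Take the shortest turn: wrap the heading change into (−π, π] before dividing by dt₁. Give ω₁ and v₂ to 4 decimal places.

ω₁ = 0.0600, v₂ = 3.3333

heading to target = atan2(-1−3, -1−-4) = -0.9273
Δθ = wrap(-0.9273 − -1.0472) = 0.1199; ω₁ = Δθ/dt₁ = 0.0600
distance = √((-1−-4)² + (-1−3)²) = 5.0000; v₂ = distance/dt₂ = 3.3333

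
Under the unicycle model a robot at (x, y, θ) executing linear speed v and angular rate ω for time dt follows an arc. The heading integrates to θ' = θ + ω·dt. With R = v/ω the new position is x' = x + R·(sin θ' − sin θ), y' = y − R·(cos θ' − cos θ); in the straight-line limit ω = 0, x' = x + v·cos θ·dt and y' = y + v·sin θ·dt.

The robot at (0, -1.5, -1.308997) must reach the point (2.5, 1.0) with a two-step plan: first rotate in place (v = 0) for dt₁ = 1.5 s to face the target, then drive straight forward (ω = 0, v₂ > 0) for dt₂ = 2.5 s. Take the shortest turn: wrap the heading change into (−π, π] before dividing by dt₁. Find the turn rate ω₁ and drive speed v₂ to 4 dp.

ω₁ = 1.3963, v₂ = 1.4142

heading to target = atan2(1−-1.5, 2.5−0) = 0.7854
Δθ = wrap(0.7854 − -1.3090) = 2.0944; ω₁ = Δθ/dt₁ = 1.3963
distance = √((2.5−0)² + (1−-1.5)²) = 3.5355; v₂ = distance/dt₂ = 1.4142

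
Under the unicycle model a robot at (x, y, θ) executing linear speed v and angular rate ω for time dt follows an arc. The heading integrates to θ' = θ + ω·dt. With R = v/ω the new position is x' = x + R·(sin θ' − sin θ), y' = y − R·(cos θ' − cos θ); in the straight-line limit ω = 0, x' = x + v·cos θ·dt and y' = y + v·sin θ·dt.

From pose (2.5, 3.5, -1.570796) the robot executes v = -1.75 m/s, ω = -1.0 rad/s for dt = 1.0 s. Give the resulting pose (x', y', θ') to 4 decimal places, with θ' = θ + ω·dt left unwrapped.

θ' = -1.5708 + -1.0·1.0 = -2.5708
R = v/ω = -1.75/-1.0 = 1.7500
x' = 2.5 + 1.7500·(sin -2.5708 − sin -1.5708) = 3.3045
y' = 3.5 − 1.7500·(cos -2.5708 − cos -1.5708) = 4.9726

(3.3045, 4.9726, -2.5708)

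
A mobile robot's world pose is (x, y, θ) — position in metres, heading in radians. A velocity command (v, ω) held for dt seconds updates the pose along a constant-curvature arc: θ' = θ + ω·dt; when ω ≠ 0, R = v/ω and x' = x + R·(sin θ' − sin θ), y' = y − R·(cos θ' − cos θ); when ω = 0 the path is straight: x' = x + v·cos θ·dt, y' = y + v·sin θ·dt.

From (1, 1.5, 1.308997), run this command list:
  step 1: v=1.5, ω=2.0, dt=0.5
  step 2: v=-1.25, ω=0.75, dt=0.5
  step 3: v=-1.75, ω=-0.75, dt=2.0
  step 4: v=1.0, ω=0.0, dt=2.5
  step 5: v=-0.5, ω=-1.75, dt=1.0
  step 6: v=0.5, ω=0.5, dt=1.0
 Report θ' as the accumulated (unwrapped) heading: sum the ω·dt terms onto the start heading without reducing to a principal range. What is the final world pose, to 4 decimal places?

step 1: θ'=2.3090 (R=0.7500) → pose (0.8303, 2.1988, 2.3090)
step 2: θ'=2.6840 (R=-1.6667) → pose (1.3268, 1.8252, 2.6840)
step 3: θ'=1.1840 (R=2.3333) → pose (2.4569, -1.1482, 1.1840)
step 4: θ'=1.1840 (straight) → pose (3.4000, 1.1671, 1.1840)
step 5: θ'=-0.5660 (R=0.2857) → pose (2.9821, 1.0337, -0.5660)
step 6: θ'=-0.0660 (R=1.0000) → pose (3.4524, 0.8799, -0.0660)

(3.4524, 0.8799, -0.0660)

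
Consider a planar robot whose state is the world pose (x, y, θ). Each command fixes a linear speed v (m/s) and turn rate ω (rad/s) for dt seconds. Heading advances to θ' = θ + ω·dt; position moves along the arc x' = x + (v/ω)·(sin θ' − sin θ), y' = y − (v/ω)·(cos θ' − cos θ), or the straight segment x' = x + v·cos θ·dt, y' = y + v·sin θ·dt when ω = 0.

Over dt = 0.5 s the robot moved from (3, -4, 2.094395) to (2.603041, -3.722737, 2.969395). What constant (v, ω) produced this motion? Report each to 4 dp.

v = 1.0000, ω = 1.7500

Δθ = 2.969395 − 2.094395 = 0.875000
ω = Δθ/dt = 0.875000/0.5 = 1.7500
R = Δx/(sin θ' − sin θ) = 0.5714
v = R·ω = 0.5714·1.7500 = 1.0000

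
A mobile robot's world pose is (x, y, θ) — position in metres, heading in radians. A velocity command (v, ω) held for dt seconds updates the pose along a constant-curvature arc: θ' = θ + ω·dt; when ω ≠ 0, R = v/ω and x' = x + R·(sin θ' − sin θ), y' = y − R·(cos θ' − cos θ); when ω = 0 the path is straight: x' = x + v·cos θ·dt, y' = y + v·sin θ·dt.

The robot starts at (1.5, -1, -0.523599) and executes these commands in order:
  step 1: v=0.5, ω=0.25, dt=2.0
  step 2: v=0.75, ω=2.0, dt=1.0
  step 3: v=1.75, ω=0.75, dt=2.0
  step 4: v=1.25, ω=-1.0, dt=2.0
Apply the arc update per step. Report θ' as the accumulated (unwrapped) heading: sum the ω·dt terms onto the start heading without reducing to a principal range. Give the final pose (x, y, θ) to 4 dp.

step 1: θ'=-0.0236 (R=2.0000) → pose (2.4528, -1.2674, -0.0236)
step 2: θ'=1.9764 (R=0.3750) → pose (2.8062, -0.7445, 1.9764)
step 3: θ'=3.4764 (R=2.3333) → pose (-0.1045, 0.5386, 3.4764)
step 4: θ'=1.4764 (R=-1.2500) → pose (-1.7597, 1.8370, 1.4764)

(-1.7597, 1.8370, 1.4764)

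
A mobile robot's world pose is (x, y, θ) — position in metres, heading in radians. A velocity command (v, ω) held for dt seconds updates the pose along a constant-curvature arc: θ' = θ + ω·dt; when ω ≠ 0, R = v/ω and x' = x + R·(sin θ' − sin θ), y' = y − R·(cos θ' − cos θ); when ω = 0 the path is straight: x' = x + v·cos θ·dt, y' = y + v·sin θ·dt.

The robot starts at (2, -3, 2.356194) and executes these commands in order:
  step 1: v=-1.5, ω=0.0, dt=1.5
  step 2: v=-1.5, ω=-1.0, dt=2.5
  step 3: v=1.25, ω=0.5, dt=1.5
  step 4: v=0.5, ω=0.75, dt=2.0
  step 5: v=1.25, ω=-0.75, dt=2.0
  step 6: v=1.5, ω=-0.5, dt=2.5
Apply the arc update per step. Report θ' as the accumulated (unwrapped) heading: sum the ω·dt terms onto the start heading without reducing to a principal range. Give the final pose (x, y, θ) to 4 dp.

step 1: θ'=2.3562 (straight) → pose (3.5910, -4.5910, 2.3562)
step 2: θ'=-0.1438 (R=1.5000) → pose (2.3154, -7.1362, -0.1438)
step 3: θ'=0.6062 (R=2.5000) → pose (4.0980, -6.7165, 0.6062)
step 4: θ'=2.1062 (R=0.6667) → pose (4.2915, -5.8285, 2.1062)
step 5: θ'=0.6062 (R=-1.6667) → pose (4.7754, -3.6085, 0.6062)
step 6: θ'=-0.6438 (R=-3.0000) → pose (8.2854, -3.6745, -0.6438)

(8.2854, -3.6745, -0.6438)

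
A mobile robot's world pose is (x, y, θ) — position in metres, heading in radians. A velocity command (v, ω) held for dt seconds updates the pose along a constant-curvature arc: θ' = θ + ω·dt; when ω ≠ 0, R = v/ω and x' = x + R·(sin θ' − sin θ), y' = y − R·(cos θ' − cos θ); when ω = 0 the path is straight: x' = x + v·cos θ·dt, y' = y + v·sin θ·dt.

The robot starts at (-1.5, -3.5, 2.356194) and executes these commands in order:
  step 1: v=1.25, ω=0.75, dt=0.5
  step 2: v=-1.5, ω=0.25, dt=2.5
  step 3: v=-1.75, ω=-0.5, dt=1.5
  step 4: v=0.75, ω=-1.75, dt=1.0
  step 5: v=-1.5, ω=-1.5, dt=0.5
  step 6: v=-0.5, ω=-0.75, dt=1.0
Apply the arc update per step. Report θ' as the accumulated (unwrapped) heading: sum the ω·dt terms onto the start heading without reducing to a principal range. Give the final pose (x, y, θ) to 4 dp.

(2.9638, -3.4802, -0.6438)

step 1: θ'=2.7312 (R=1.6667) → pose (-2.0136, -3.1502, 2.7312)
step 2: θ'=3.3562 (R=-6.0000) → pose (1.6580, -3.5108, 3.3562)
step 3: θ'=2.6062 (R=3.5000) → pose (4.1890, -3.9203, 2.6062)
step 4: θ'=0.8562 (R=-0.4286) → pose (4.0840, -3.2709, 0.8562)
step 5: θ'=0.1062 (R=1.0000) → pose (3.4346, -3.6099, 0.1062)
step 6: θ'=-0.6438 (R=0.6667) → pose (2.9638, -3.4802, -0.6438)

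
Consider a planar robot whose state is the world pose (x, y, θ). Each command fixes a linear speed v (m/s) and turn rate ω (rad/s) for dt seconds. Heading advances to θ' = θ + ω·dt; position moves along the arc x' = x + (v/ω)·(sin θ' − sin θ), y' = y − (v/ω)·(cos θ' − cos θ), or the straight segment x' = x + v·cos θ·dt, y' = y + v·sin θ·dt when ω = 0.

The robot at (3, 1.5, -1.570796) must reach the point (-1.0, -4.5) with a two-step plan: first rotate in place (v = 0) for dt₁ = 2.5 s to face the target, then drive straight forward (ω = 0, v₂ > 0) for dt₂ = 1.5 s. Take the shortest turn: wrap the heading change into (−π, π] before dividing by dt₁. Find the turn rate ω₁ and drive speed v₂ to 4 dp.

ω₁ = -0.2352, v₂ = 4.8074

heading to target = atan2(-4.5−1.5, -1−3) = -2.1588
Δθ = wrap(-2.1588 − -1.5708) = -0.5880; ω₁ = Δθ/dt₁ = -0.2352
distance = √((-1−3)² + (-4.5−1.5)²) = 7.2111; v₂ = distance/dt₂ = 4.8074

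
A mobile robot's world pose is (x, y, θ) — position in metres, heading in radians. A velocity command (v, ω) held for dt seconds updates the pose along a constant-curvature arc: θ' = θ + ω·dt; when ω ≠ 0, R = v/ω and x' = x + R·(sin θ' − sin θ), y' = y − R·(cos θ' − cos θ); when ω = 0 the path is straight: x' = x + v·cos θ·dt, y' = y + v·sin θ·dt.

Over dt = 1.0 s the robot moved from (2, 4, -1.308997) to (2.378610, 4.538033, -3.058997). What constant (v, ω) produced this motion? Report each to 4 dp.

v = -0.7500, ω = -1.7500

Δθ = -3.058997 − -1.308997 = -1.750000
ω = Δθ/dt = -1.750000/1.0 = -1.7500
R = −Δy/(cos θ' − cos θ) = 0.4286
v = R·ω = 0.4286·-1.7500 = -0.7500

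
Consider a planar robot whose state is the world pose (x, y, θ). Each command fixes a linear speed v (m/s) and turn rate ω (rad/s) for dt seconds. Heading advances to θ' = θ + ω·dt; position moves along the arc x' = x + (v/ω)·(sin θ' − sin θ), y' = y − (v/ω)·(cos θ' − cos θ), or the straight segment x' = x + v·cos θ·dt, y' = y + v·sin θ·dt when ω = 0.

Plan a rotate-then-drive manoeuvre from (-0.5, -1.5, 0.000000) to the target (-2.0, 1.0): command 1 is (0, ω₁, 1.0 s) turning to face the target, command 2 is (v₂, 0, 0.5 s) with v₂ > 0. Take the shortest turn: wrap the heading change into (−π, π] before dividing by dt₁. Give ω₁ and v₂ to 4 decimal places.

heading to target = atan2(1−-1.5, -2−-0.5) = 2.1112
Δθ = wrap(2.1112 − 0.0000) = 2.1112; ω₁ = Δθ/dt₁ = 2.1112
distance = √((-2−-0.5)² + (1−-1.5)²) = 2.9155; v₂ = distance/dt₂ = 5.8310

ω₁ = 2.1112, v₂ = 5.8310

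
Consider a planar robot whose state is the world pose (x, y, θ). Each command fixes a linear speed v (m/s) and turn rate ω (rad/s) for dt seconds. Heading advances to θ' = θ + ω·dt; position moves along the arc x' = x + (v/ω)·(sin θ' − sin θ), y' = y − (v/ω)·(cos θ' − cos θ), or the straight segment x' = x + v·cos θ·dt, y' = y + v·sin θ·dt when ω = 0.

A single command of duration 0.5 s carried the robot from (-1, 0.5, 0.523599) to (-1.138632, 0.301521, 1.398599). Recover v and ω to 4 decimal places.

Δθ = 1.398599 − 0.523599 = 0.875000
ω = Δθ/dt = 0.875000/0.5 = 1.7500
R = −Δy/(cos θ' − cos θ) = -0.2857
v = R·ω = -0.2857·1.7500 = -0.5000

v = -0.5000, ω = 1.7500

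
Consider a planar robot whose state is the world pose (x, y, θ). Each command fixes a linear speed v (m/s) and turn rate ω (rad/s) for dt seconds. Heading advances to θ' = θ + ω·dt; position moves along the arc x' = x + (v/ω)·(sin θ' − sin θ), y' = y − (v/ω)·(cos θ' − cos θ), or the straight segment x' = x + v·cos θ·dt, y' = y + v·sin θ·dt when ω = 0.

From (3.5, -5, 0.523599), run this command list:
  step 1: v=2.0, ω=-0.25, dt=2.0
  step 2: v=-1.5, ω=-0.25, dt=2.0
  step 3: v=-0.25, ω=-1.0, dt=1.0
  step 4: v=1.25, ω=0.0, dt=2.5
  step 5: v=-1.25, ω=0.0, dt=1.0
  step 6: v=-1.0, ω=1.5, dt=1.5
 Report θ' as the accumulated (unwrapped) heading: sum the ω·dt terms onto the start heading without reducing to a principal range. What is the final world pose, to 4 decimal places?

(3.3311, -4.5180, 0.7736)

step 1: θ'=0.0236 (R=-8.0000) → pose (7.3112, -3.9304, 0.0236)
step 2: θ'=-0.4764 (R=6.0000) → pose (4.4181, -3.2640, -0.4764)
step 3: θ'=-1.4764 (R=0.2500) → pose (4.2839, -3.0654, -1.4764)
step 4: θ'=-1.4764 (straight) → pose (4.5784, -6.1765, -1.4764)
step 5: θ'=-1.4764 (straight) → pose (4.4606, -4.9321, -1.4764)
step 6: θ'=0.7736 (R=-0.6667) → pose (3.3311, -4.5180, 0.7736)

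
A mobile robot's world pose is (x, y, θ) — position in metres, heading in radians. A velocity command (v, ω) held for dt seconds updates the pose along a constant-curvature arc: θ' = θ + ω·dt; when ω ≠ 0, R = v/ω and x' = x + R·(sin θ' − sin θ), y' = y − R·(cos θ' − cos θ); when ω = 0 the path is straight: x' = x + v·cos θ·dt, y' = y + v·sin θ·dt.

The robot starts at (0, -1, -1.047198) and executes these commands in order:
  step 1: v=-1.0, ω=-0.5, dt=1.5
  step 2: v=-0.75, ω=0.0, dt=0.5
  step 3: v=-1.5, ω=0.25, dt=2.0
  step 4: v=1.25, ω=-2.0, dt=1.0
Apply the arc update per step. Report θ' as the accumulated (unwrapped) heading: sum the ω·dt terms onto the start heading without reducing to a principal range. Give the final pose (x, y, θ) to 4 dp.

(-0.9014, 2.9961, -3.2972)

step 1: θ'=-1.7972 (R=2.0000) → pose (-0.2169, 0.4489, -1.7972)
step 2: θ'=-1.7972 (straight) → pose (-0.1327, 0.8144, -1.7972)
step 3: θ'=-1.2972 (R=-6.0000) → pose (-0.2028, 3.7824, -1.2972)
step 4: θ'=-3.2972 (R=-0.6250) → pose (-0.9014, 2.9961, -3.2972)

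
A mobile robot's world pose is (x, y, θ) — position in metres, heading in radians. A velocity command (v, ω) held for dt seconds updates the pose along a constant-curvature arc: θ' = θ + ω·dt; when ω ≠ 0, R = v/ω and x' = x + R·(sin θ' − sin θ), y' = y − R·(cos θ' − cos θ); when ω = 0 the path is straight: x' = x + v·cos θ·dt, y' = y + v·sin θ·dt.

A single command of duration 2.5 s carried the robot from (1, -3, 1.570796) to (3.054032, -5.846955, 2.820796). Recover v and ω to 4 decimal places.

Δθ = 2.820796 − 1.570796 = 1.250000
ω = Δθ/dt = 1.250000/2.5 = 0.5000
R = −Δy/(cos θ' − cos θ) = -3.0000
v = R·ω = -3.0000·0.5000 = -1.5000

v = -1.5000, ω = 0.5000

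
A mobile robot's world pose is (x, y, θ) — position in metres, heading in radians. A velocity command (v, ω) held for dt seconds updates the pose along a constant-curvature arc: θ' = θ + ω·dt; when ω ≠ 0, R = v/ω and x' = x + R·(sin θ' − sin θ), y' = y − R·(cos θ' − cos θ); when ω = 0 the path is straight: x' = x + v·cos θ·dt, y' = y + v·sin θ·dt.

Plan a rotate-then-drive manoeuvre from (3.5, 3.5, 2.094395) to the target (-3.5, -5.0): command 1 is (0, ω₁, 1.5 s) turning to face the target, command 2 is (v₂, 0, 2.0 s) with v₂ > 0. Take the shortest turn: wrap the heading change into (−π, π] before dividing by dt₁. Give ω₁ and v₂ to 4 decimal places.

ω₁ = 1.2860, v₂ = 5.5057

heading to target = atan2(-5−3.5, -3.5−3.5) = -2.2597
Δθ = wrap(-2.2597 − 2.0944) = 1.9291; ω₁ = Δθ/dt₁ = 1.2860
distance = √((-3.5−3.5)² + (-5−3.5)²) = 11.0114; v₂ = distance/dt₂ = 5.5057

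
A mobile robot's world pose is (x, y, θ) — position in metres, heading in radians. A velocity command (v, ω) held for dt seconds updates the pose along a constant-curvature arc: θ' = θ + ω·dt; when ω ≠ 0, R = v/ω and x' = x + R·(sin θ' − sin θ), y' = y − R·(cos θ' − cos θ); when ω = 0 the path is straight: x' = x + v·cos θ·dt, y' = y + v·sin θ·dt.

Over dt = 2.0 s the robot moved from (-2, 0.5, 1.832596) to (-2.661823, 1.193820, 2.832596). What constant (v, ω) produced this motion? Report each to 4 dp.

Δθ = 2.832596 − 1.832596 = 1.000000
ω = Δθ/dt = 1.000000/2.0 = 0.5000
R = −Δy/(cos θ' − cos θ) = 1.0000
v = R·ω = 1.0000·0.5000 = 0.5000

v = 0.5000, ω = 0.5000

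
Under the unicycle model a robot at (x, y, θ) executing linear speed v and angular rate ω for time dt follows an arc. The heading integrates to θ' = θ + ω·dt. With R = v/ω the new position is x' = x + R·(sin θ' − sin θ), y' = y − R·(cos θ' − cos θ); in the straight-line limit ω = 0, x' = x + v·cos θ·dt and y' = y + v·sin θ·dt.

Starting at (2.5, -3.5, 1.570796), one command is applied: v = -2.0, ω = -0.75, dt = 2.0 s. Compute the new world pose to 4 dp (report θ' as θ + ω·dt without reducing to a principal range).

θ' = 1.5708 + -0.75·2.0 = 0.0708
R = v/ω = -2.0/-0.75 = 2.6667
x' = 2.5 + 2.6667·(sin 0.0708 − sin 1.5708) = 0.0220
y' = -3.5 − 2.6667·(cos 0.0708 − cos 1.5708) = -6.1600

(0.0220, -6.1600, 0.0708)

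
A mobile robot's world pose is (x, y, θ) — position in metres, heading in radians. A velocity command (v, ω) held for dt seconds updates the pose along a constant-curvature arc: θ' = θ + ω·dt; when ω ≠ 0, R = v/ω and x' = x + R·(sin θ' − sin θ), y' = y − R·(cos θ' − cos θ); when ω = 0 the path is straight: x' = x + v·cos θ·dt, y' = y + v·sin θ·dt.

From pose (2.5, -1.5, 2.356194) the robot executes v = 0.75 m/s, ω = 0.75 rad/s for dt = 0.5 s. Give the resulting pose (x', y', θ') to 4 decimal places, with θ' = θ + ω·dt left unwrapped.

θ' = 2.3562 + 0.75·0.5 = 2.7312
R = v/ω = 0.75/0.75 = 1.0000
x' = 2.5 + 1.0000·(sin 2.7312 − sin 2.3562) = 2.1919
y' = -1.5 − 1.0000·(cos 2.7312 − cos 2.3562) = -1.2901

(2.1919, -1.2901, 2.7312)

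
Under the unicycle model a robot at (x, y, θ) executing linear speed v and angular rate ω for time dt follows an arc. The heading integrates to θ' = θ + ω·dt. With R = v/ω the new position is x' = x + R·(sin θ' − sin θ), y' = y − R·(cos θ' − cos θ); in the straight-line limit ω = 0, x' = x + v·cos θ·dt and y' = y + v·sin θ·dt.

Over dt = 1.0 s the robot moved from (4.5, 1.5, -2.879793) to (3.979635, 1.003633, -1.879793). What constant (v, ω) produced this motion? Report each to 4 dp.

v = 0.7500, ω = 1.0000

Δθ = -1.879793 − -2.879793 = 1.000000
ω = Δθ/dt = 1.000000/1.0 = 1.0000
R = Δx/(sin θ' − sin θ) = 0.7500
v = R·ω = 0.7500·1.0000 = 0.7500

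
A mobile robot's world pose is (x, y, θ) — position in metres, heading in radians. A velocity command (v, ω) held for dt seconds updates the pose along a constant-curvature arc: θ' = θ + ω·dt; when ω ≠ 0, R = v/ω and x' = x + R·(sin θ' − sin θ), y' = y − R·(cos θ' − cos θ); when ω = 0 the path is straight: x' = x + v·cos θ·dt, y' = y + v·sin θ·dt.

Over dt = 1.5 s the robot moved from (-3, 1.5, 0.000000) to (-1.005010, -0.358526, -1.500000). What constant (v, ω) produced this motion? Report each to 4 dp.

v = 2.0000, ω = -1.0000

Δθ = -1.500000 − 0.000000 = -1.500000
ω = Δθ/dt = -1.500000/1.5 = -1.0000
R = Δx/(sin θ' − sin θ) = -2.0000
v = R·ω = -2.0000·-1.0000 = 2.0000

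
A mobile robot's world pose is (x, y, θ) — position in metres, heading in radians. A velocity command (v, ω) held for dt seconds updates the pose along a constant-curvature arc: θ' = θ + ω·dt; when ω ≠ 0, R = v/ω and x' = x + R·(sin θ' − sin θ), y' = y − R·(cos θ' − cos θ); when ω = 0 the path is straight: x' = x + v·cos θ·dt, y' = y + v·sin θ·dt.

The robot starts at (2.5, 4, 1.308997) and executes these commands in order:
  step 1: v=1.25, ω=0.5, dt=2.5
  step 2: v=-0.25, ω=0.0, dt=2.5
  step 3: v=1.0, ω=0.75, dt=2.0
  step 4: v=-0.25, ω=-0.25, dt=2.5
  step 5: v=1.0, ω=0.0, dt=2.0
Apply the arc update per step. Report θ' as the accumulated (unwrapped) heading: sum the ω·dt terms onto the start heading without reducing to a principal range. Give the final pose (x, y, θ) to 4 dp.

step 1: θ'=2.5590 (R=2.5000) → pose (1.4607, 6.7346, 2.5590)
step 2: θ'=2.5590 (straight) → pose (1.9826, 6.3908, 2.5590)
step 3: θ'=4.0590 (R=1.3333) → pose (0.1903, 6.0879, 4.0590)
step 4: θ'=3.4340 (R=1.0000) → pose (0.6960, 6.4376, 3.4340)
step 5: θ'=3.4340 (straight) → pose (-1.2191, 5.8611, 3.4340)

(-1.2191, 5.8611, 3.4340)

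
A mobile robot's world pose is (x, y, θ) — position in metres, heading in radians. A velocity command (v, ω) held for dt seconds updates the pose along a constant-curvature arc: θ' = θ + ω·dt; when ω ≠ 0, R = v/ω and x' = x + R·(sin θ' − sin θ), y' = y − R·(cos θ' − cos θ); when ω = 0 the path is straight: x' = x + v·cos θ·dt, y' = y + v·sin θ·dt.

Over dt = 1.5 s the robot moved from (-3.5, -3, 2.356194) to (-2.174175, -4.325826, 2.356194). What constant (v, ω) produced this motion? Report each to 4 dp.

Δθ = 2.356194 − 2.356194 = 0.000000
ω = Δθ/dt = 0.000000/1.5 = 0.0000
ω = 0 → v = (Δx·cos θ + Δy·sin θ)/dt = -1.2500

v = -1.2500, ω = 0.0000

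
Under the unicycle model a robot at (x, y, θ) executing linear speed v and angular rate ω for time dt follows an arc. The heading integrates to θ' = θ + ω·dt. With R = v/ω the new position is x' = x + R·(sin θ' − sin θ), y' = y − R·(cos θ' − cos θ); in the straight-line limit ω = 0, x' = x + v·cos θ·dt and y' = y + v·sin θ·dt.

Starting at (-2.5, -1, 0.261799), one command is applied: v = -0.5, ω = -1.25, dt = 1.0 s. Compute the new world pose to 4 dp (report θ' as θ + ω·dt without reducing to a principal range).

θ' = 0.2618 + -1.25·1.0 = -0.9882
R = v/ω = -0.5/-1.25 = 0.4000
x' = -2.5 + 0.4000·(sin -0.9882 − sin 0.2618) = -2.9375
y' = -1 − 0.4000·(cos -0.9882 − cos 0.2618) = -0.8337

(-2.9375, -0.8337, -0.9882)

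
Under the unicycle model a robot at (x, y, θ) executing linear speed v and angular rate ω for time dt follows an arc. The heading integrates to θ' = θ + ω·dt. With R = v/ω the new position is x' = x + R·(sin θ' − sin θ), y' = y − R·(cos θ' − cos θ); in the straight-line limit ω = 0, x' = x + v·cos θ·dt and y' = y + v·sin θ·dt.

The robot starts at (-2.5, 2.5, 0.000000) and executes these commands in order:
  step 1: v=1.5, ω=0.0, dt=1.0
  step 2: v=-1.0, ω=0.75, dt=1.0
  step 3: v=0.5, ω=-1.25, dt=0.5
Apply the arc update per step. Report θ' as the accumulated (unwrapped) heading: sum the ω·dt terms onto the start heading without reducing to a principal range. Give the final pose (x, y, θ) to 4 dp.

step 1: θ'=0.0000 (straight) → pose (-1.0000, 2.5000, 0.0000)
step 2: θ'=0.7500 (R=-1.3333) → pose (-1.9089, 2.1423, 0.7500)
step 3: θ'=0.1250 (R=-0.4000) → pose (-1.6861, 2.2465, 0.1250)

(-1.6861, 2.2465, 0.1250)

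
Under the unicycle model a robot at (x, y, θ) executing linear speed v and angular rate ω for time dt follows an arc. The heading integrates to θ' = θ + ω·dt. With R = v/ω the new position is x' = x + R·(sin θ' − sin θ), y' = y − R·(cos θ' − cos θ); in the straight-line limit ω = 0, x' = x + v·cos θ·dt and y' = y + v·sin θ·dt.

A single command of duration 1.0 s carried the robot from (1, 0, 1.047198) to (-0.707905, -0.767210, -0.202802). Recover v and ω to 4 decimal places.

v = -2.0000, ω = -1.2500

Δθ = -0.202802 − 1.047198 = -1.250000
ω = Δθ/dt = -1.250000/1.0 = -1.2500
R = Δx/(sin θ' − sin θ) = 1.6000
v = R·ω = 1.6000·-1.2500 = -2.0000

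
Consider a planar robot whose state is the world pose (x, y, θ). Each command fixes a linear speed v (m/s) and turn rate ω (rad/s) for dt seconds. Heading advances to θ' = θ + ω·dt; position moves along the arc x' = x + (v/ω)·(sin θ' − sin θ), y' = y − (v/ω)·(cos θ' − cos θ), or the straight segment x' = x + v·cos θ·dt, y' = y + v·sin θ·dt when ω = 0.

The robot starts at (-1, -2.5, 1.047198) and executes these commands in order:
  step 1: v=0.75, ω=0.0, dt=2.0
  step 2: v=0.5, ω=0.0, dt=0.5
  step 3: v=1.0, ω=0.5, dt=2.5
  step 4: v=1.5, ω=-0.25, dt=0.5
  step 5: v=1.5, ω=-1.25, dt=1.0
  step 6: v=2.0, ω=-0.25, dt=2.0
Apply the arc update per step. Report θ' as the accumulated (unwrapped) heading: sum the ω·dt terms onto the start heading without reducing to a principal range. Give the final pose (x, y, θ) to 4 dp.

step 1: θ'=1.0472 (straight) → pose (-0.2500, -1.2010, 1.0472)
step 2: θ'=1.0472 (straight) → pose (-0.1250, -0.9845, 1.0472)
step 3: θ'=2.2972 (R=2.0000) → pose (-0.3619, 1.3439, 2.2972)
step 4: θ'=2.1722 (R=-6.0000) → pose (-0.8238, 1.9342, 2.1722)
step 5: θ'=0.9222 (R=-1.2000) → pose (-0.7906, 3.3381, 0.9222)
step 6: θ'=0.4222 (R=-8.0000) → pose (2.3067, 5.8030, 0.4222)

(2.3067, 5.8030, 0.4222)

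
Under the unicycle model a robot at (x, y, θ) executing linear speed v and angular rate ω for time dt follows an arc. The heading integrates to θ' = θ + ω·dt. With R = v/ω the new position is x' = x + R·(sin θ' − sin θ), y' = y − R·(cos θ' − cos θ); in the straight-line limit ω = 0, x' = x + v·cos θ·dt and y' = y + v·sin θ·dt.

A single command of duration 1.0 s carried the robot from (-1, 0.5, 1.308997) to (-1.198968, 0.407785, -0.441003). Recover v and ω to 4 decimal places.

Δθ = -0.441003 − 1.308997 = -1.750000
ω = Δθ/dt = -1.750000/1.0 = -1.7500
R = Δx/(sin θ' − sin θ) = 0.1429
v = R·ω = 0.1429·-1.7500 = -0.2500

v = -0.2500, ω = -1.7500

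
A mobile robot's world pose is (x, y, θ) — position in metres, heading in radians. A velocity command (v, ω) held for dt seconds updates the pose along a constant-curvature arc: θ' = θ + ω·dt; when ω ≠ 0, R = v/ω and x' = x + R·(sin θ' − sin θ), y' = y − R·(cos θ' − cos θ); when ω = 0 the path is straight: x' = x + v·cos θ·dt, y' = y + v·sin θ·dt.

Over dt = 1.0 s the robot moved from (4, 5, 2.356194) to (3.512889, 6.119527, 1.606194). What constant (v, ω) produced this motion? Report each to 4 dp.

Δθ = 1.606194 − 2.356194 = -0.750000
ω = Δθ/dt = -0.750000/1.0 = -0.7500
R = −Δy/(cos θ' − cos θ) = -1.6667
v = R·ω = -1.6667·-0.7500 = 1.2500

v = 1.2500, ω = -0.7500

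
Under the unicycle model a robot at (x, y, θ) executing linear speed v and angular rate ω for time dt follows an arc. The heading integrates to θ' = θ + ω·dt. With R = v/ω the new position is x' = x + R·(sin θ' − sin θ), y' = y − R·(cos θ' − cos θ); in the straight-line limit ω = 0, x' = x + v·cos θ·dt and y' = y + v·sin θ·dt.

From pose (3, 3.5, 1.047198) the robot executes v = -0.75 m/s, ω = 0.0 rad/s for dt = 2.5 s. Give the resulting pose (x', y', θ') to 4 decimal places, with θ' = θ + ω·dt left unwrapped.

(2.0625, 1.8762, 1.0472)

θ' = 1.0472 + 0.0·2.5 = 1.0472
ω = 0 → straight: x' = 3 + -0.75·cos(1.0472)·2.5 = 2.0625
y' = 3.5 + -0.75·sin(1.0472)·2.5 = 1.8762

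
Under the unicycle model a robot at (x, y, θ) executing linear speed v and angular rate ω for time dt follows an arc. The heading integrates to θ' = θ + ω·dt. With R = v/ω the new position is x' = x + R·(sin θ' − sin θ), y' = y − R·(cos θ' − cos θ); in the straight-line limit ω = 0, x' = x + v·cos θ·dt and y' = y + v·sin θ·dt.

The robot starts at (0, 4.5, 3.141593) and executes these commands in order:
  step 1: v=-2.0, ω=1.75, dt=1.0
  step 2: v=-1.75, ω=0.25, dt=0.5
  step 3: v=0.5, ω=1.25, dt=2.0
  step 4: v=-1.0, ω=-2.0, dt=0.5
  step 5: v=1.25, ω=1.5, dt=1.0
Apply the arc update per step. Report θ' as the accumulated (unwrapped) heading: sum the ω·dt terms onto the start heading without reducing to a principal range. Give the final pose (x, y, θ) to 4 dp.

(1.9478, 7.3077, 8.0166)

step 1: θ'=4.8916 (R=-1.1429) → pose (1.1246, 5.8466, 4.8916)
step 2: θ'=5.0166 (R=-7.0000) → pose (0.9153, 6.6956, 5.0166)
step 3: θ'=7.5166 (R=0.4000) → pose (1.6743, 6.6830, 7.5166)
step 4: θ'=6.5166 (R=0.5000) → pose (1.3182, 6.3621, 6.5166)
step 5: θ'=8.0166 (R=0.8333) → pose (1.9478, 7.3077, 8.0166)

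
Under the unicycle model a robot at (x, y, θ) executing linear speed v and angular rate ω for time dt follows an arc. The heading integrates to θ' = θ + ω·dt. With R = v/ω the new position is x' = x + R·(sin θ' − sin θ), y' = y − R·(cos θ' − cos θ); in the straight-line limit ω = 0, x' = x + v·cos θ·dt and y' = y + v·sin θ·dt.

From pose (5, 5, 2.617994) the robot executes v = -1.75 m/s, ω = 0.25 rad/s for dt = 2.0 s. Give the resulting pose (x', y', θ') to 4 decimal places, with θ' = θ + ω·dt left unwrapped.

θ' = 2.6180 + 0.25·2.0 = 3.1180
R = v/ω = -1.75/0.25 = -7.0000
x' = 5 + -7.0000·(sin 3.1180 − sin 2.6180) = 8.3348
y' = 5 − -7.0000·(cos 3.1180 − cos 2.6180) = 4.0641

(8.3348, 4.0641, 3.1180)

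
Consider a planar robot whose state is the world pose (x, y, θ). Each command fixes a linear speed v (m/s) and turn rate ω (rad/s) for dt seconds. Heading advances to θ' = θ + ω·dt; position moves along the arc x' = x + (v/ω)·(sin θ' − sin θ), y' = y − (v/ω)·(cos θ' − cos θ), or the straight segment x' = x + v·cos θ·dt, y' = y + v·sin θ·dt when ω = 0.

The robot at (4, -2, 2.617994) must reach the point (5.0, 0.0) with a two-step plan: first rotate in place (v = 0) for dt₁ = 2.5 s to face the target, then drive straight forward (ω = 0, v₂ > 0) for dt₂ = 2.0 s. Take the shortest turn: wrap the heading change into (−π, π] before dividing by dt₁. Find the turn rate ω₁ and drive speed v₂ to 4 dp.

heading to target = atan2(0−-2, 5−4) = 1.1071
Δθ = wrap(1.1071 − 2.6180) = -1.5108; ω₁ = Δθ/dt₁ = -0.6043
distance = √((5−4)² + (0−-2)²) = 2.2361; v₂ = distance/dt₂ = 1.1180

ω₁ = -0.6043, v₂ = 1.1180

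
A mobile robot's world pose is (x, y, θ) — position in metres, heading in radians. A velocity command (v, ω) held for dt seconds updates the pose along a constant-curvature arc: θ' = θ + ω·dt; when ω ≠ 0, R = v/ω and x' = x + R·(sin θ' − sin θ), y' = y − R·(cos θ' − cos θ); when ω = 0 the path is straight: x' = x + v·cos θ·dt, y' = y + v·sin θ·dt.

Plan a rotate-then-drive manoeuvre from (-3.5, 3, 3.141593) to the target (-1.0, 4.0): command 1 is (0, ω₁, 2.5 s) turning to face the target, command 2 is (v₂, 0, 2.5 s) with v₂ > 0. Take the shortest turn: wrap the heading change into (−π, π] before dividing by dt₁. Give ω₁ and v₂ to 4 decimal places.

heading to target = atan2(4−3, -1−-3.5) = 0.3805
Δθ = wrap(0.3805 − 3.1416) = -2.7611; ω₁ = Δθ/dt₁ = -1.1044
distance = √((-1−-3.5)² + (4−3)²) = 2.6926; v₂ = distance/dt₂ = 1.0770

ω₁ = -1.1044, v₂ = 1.0770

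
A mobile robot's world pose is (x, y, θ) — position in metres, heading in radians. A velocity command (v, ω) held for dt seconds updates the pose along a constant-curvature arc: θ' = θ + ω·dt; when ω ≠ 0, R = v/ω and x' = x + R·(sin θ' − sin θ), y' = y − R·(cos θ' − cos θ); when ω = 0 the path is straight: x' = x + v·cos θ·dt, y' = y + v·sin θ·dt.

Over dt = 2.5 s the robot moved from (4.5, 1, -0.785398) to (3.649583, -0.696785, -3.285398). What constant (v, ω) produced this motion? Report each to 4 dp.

Δθ = -3.285398 − -0.785398 = -2.500000
ω = Δθ/dt = -2.500000/2.5 = -1.0000
R = −Δy/(cos θ' − cos θ) = -1.0000
v = R·ω = -1.0000·-1.0000 = 1.0000

v = 1.0000, ω = -1.0000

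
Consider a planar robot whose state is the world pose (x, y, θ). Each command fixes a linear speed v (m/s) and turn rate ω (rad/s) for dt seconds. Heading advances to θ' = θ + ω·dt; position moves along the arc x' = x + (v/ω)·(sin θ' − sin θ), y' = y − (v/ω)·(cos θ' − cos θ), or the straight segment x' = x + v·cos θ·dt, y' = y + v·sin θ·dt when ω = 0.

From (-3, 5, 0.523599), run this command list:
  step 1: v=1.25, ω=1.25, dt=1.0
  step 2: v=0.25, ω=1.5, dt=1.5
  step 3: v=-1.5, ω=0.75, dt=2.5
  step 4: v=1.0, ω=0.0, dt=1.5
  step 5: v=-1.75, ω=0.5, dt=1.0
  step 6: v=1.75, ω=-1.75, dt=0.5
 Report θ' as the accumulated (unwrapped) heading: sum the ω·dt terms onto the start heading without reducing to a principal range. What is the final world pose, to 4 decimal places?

(-3.1281, 8.6663, 5.5236)

step 1: θ'=1.7736 (R=1.0000) → pose (-2.5205, 6.0674, 1.7736)
step 2: θ'=4.0236 (R=0.1667) → pose (-2.8124, 6.1398, 4.0236)
step 3: θ'=5.8986 (R=-2.0000) → pose (-3.6061, 9.2649, 5.8986)
step 4: θ'=5.8986 (straight) → pose (-2.2157, 8.7022, 5.8986)
step 5: θ'=6.3986 (R=-3.5000) → pose (-3.9318, 8.9345, 6.3986)
step 6: θ'=5.5236 (R=-1.0000) → pose (-3.1281, 8.6663, 5.5236)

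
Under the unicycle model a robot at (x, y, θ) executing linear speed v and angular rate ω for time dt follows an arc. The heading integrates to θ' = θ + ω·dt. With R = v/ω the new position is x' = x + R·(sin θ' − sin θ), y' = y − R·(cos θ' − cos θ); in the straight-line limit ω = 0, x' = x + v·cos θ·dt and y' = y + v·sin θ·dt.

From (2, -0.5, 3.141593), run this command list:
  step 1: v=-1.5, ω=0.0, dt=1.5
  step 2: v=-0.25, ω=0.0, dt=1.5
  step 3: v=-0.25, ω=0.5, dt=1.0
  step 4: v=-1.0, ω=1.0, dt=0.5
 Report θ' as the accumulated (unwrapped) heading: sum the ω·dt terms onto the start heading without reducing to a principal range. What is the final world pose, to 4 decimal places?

(5.2268, -0.1015, 4.1416)

step 1: θ'=3.1416 (straight) → pose (4.2500, -0.5000, 3.1416)
step 2: θ'=3.1416 (straight) → pose (4.6250, -0.5000, 3.1416)
step 3: θ'=3.6416 (R=-0.5000) → pose (4.8647, -0.4388, 3.6416)
step 4: θ'=4.1416 (R=-1.0000) → pose (5.2268, -0.1015, 4.1416)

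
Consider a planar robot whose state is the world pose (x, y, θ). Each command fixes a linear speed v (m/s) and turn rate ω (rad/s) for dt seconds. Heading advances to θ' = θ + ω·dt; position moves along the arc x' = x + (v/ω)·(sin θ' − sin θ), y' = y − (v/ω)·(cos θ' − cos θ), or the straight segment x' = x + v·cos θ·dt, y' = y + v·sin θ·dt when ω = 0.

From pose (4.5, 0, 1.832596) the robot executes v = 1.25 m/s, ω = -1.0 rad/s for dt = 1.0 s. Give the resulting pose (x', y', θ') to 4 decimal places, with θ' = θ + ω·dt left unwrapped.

(4.7828, 1.1647, 0.8326)

θ' = 1.8326 + -1.0·1.0 = 0.8326
R = v/ω = 1.25/-1.0 = -1.2500
x' = 4.5 + -1.2500·(sin 0.8326 − sin 1.8326) = 4.7828
y' = 0 − -1.2500·(cos 0.8326 − cos 1.8326) = 1.1647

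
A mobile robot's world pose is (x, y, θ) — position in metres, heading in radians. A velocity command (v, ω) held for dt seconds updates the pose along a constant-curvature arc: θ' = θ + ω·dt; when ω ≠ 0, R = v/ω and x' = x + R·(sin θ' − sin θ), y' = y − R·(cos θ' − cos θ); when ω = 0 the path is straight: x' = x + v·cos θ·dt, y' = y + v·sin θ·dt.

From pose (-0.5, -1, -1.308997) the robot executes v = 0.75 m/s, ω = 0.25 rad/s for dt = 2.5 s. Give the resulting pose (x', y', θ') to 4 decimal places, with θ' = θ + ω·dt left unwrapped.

(0.5021, -2.5487, -0.6840)

θ' = -1.3090 + 0.25·2.5 = -0.6840
R = v/ω = 0.75/0.25 = 3.0000
x' = -0.5 + 3.0000·(sin -0.6840 − sin -1.3090) = 0.5021
y' = -1 − 3.0000·(cos -0.6840 − cos -1.3090) = -2.5487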